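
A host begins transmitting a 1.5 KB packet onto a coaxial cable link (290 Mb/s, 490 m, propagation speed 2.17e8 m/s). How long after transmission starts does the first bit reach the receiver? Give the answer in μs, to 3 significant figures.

2.26 μs

First bit experiences only propagation delay: d/s = 490/217000000 = 2.26 μs.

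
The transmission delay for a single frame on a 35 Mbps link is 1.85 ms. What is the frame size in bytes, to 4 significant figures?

L = R × t_tx = 35000000 b/s × 0.00185 s = 64750 bits.
In bytes: 64750 / 8 = 8094 bytes.

8094 bytes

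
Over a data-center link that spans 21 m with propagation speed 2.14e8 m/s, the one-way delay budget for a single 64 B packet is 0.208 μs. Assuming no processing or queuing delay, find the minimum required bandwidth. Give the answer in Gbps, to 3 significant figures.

4.66 Gbps

L = 512 bits.
Propagation delay = 21 / 214000000 = 0.0981308 μs.
Transmission budget = 0.208 − 0.0981308 = 0.109869 μs.
R ≥ L / t_tx = 512 bits / 1.09869e-07 s = 4.66 Gbps.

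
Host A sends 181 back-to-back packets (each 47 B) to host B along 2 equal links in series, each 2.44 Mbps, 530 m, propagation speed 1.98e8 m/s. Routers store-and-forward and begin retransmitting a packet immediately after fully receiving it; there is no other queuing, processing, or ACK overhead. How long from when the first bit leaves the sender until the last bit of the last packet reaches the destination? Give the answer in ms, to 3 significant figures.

28.1 ms

Per-hop transmission t_tx = L/R = 376/2440000 = 0.154098 ms.
Per-hop propagation t_prop = 530/198000000 = 0.00267677 ms.
Pipeline fill: first packet needs 2·t_tx to clear all hops; remaining 180 packets each add one t_tx.
Total = (2+181-1)·t_tx + 2·t_prop = 182·0.154098 + 2·0.00267677 = 28.1 ms.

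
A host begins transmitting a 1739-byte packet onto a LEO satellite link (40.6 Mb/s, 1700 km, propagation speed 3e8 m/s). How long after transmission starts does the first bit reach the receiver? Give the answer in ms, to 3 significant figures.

5.67 ms

First bit experiences only propagation delay: d/s = 1700000/300000000 = 5.67 ms.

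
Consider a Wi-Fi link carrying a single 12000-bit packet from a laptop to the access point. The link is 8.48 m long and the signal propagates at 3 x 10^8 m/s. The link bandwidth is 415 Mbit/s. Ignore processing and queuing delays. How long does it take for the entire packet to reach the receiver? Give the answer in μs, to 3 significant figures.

Transmission delay = L/R = 12000 / 415000000 = 28.9157 μs.
Propagation delay = d/s = 8.48 m / 300000000 m/s = 0.0282667 μs.
Total = 28.9 μs.

28.9 μs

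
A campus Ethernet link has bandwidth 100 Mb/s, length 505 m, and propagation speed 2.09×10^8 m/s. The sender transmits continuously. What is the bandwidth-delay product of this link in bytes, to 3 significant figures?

Propagation delay = 505 / 209000000 = 2.41627e-06 s.
BDP = R × t_prop = 100000000 × 2.41627e-06 = 241.627 bits.
In bytes: 241.627/8 = 30.2 bytes.

30.2 bytes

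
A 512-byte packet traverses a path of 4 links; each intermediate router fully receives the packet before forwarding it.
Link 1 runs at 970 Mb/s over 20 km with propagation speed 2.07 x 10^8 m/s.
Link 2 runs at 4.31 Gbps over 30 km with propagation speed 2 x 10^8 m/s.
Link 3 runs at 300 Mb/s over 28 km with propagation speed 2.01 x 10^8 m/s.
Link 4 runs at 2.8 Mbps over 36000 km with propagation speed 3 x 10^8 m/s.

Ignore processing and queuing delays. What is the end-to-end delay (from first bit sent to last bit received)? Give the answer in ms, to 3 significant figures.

122 ms

L = 512 × 8 = 4096 bits.
Transmission delays (L/R per hop): 0.00422268, 0.000950348, 0.0136533, 1.46286 ms; sum = 1.48168 ms.
Propagation delays (d/s per hop): 0.0966184, 0.15, 0.139303, 120 ms; sum = 120.386 ms.
End-to-end = 122 ms.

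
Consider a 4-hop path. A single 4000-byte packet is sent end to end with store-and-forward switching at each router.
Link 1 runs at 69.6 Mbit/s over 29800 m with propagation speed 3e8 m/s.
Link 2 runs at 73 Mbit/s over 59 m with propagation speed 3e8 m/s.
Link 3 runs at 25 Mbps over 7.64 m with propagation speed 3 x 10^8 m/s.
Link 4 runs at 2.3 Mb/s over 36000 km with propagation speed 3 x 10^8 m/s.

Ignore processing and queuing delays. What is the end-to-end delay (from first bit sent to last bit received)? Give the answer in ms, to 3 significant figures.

L = 4000 × 8 = 32000 bits.
Transmission delays (L/R per hop): 0.45977, 0.438356, 1.28, 13.913 ms; sum = 16.0912 ms.
Propagation delays (d/s per hop): 0.0993333, 0.000196667, 2.54667e-05, 120 ms; sum = 120.1 ms.
End-to-end = 136 ms.

136 ms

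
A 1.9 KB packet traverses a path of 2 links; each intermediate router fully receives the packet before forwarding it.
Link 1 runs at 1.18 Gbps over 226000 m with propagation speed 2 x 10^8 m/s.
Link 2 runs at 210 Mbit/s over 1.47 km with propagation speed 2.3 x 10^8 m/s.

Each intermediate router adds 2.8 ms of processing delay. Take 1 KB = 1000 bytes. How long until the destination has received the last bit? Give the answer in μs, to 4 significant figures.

L = 15200 bits.
Transmission delays (L/R per hop): 12.8814, 72.381 μs; sum = 85.2623 μs.
Propagation delays (d/s per hop): 1130, 6.3913 μs; sum = 1136.39 μs.
Processing at 1 router(s): 1 × 2.8 ms = 2800 μs.
End-to-end = 4022 μs.

4022 μs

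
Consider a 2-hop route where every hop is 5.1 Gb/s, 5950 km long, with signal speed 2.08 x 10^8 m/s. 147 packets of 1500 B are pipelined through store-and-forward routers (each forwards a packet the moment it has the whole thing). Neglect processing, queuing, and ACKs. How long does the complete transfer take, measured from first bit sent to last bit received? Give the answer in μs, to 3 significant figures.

Per-hop transmission t_tx = L/R = 12000/5100000000 = 2.35294 μs.
Per-hop propagation t_prop = 5950000/208000000 = 28605.8 μs.
Pipeline fill: first packet needs 2·t_tx to clear all hops; remaining 146 packets each add one t_tx.
Total = (2+147-1)·t_tx + 2·t_prop = 148·2.35294 + 2·28605.8 = 57600 μs.

57600 μs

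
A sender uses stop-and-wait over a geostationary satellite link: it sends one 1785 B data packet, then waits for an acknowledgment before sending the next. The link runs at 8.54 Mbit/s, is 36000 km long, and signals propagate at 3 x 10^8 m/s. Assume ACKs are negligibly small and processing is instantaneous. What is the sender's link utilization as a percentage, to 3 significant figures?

0.692 %

t_tx = L/R = 14280/8540000 = 0.00167213 s.
t_prop = 36000000/300000000 = 0.12 s; RTT = 0.24 s.
Cycle = t_tx + RTT = 0.241672 s.
Utilization = t_tx / cycle = 0.00167213/0.241672 = 0.692 %.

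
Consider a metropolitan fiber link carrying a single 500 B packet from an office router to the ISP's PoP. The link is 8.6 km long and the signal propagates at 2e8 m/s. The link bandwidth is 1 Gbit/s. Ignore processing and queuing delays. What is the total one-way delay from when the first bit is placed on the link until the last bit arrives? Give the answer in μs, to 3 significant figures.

L = 500 × 8 = 4000 bits.
Transmission delay = L/R = 4000 / 1000000000 = 4 μs.
Propagation delay = d/s = 8600 m / 200000000 m/s = 43 μs.
Total = 47.0 μs.

47.0 μs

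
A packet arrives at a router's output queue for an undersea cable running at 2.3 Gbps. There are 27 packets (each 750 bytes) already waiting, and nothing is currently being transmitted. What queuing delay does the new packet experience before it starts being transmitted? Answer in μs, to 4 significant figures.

Each queued packet: L/R = 6000/2300000000 = 2.6087 μs.
27 queued → 70.4348 μs.
Queuing delay = 70.43 μs.

70.43 μs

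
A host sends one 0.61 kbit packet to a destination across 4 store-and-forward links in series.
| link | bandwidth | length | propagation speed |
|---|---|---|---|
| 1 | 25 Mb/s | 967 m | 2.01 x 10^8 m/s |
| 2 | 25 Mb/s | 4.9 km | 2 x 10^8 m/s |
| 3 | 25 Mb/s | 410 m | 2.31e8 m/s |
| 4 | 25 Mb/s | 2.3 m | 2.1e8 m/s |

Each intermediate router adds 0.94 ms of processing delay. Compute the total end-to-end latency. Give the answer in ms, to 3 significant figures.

2.95 ms

L = 610 bits.
Transmission delay per hop = L/R = 610/25000000 = 0.0244 ms; 4 hops → 0.0976 ms.
Propagation delays (d/s per hop): 0.00481095, 0.0245, 0.00177489, 1.09524e-05 ms; sum = 0.0310968 ms.
Processing at 3 router(s): 3 × 0.94 ms = 2.82 ms.
End-to-end = 2.95 ms.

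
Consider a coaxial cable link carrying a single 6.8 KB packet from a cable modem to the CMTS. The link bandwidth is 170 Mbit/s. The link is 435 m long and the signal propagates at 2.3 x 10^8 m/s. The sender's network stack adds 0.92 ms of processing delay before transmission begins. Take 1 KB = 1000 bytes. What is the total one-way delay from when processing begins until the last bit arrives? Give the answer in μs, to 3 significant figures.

1240 μs

L = 54400 bits.
Transmission delay = L/R = 54400 / 170000000 = 320 μs.
Propagation delay = d/s = 435 m / 2.3e+08 m/s = 1.8913 μs.
Plus processing delay 0.92 ms = 920 μs.
Total = 1240 μs.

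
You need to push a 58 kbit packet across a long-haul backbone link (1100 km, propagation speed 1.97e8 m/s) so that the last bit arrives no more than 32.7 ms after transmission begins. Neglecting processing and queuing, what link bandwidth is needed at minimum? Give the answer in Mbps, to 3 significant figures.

2.14 Mbps

Propagation delay = 1100000 / 197000000 = 5.58376 ms.
Transmission budget = 32.7 − 5.58376 = 27.1162 ms.
R ≥ L / t_tx = 58000 bits / 0.0271162 s = 2.14 Mbps.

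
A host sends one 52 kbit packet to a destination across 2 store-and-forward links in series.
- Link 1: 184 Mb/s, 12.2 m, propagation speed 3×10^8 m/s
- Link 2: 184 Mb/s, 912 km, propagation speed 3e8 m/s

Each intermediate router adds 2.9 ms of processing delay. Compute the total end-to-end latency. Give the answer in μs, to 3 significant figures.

6510 μs

L = 52000 bits.
Transmission delay per hop = L/R = 52000/184000000 = 282.609 μs; 2 hops → 565.217 μs.
Propagation delays (d/s per hop): 0.0406667, 3040 μs; sum = 3040.04 μs.
Processing at 1 router(s): 1 × 2.9 ms = 2900 μs.
End-to-end = 6510 μs.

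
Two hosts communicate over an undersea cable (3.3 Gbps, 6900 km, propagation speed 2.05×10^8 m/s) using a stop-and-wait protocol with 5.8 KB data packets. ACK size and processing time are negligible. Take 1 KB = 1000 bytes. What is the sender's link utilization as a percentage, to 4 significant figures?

0.02088 %

t_tx = L/R = 46400/3300000000 = 1.40606e-05 s.
t_prop = 6900000/2.05e+08 = 0.0336585 s; RTT = 0.0673171 s.
Cycle = t_tx + RTT = 0.0673311 s.
Utilization = t_tx / cycle = 1.40606e-05/0.0673311 = 0.02088 %.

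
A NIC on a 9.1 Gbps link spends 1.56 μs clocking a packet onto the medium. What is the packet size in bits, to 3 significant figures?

L = R × t_tx = 9100000000 b/s × 1.56e-06 s = 14196 bits.

14200 bits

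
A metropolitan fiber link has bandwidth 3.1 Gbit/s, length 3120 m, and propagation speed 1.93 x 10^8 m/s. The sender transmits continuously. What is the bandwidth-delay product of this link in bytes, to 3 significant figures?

Propagation delay = 3120 / 193000000 = 1.61658e-05 s.
BDP = R × t_prop = 3100000000 × 1.61658e-05 = 50114 bits.
In bytes: 50114/8 = 6260 bytes.

6260 bytes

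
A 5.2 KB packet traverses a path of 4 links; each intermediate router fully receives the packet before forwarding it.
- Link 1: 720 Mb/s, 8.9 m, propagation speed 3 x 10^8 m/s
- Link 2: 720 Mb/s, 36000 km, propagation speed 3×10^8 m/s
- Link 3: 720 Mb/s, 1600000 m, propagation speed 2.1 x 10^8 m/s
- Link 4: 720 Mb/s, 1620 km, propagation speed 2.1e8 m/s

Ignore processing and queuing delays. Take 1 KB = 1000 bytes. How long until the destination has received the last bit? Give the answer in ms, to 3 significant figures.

136 ms

L = 41600 bits.
Transmission delay per hop = L/R = 41600/720000000 = 0.0577778 ms; 4 hops → 0.231111 ms.
Propagation delays (d/s per hop): 2.96667e-05, 120, 7.61905, 7.71429 ms; sum = 135.333 ms.
End-to-end = 136 ms.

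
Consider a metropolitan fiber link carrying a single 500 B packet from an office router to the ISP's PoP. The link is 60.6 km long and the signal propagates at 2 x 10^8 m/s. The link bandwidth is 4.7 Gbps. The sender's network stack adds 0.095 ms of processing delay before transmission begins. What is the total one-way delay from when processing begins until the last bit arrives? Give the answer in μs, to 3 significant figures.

399 μs

L = 500 × 8 = 4000 bits.
Transmission delay = L/R = 4000 / 4700000000 = 0.851064 μs.
Propagation delay = d/s = 60600 m / 200000000 m/s = 303 μs.
Plus processing delay 0.095 ms = 95 μs.
Total = 399 μs.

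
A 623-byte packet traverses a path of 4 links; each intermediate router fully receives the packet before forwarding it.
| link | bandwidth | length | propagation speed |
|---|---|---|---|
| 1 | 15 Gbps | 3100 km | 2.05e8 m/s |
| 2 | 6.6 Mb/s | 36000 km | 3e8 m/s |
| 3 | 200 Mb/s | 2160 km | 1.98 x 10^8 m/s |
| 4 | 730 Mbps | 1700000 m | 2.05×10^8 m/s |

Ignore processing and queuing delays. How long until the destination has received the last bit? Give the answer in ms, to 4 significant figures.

L = 623 × 8 = 4984 bits.
Transmission delays (L/R per hop): 0.000332267, 0.755152, 0.02492, 0.0068274 ms; sum = 0.787231 ms.
Propagation delays (d/s per hop): 15.122, 120, 10.9091, 8.29268 ms; sum = 154.324 ms.
End-to-end = 155.1 ms.

155.1 ms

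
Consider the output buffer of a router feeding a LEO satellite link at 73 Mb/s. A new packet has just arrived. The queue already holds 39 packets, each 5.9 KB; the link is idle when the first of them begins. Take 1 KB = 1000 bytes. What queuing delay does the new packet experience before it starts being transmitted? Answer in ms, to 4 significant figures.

25.22 ms

Each queued packet: L/R = 47200/73000000 = 0.646575 ms.
39 queued → 25.2164 ms.
Queuing delay = 25.22 ms.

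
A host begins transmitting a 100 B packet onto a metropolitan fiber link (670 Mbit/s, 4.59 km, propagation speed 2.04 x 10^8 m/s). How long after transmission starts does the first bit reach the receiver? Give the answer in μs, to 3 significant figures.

22.5 μs

First bit experiences only propagation delay: d/s = 4590/204000000 = 22.5 μs.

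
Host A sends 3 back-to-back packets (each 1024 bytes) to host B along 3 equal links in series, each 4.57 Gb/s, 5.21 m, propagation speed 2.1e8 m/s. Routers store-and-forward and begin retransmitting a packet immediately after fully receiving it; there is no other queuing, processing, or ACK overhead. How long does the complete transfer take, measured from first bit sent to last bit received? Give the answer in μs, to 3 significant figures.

9.04 μs

Per-hop transmission t_tx = L/R = 8192/4570000000 = 1.79256 μs.
Per-hop propagation t_prop = 5.21/210000000 = 0.0248095 μs.
Pipeline fill: first packet needs 3·t_tx to clear all hops; remaining 2 packets each add one t_tx.
Total = (3+3-1)·t_tx + 3·t_prop = 5·1.79256 + 3·0.0248095 = 9.04 μs.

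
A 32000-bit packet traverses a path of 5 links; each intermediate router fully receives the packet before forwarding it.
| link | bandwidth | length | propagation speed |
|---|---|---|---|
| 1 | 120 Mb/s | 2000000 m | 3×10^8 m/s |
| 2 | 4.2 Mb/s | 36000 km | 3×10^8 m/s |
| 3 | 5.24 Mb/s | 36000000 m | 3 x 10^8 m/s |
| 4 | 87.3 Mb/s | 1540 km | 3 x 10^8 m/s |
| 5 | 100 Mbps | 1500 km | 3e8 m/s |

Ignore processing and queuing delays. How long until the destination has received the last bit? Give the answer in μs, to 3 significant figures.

Transmission delays (L/R per hop): 266.667, 7619.05, 6106.87, 366.552, 320 μs; sum = 14679.1 μs.
Propagation delays (d/s per hop): 6666.67, 120000, 120000, 5133.33, 5000 μs; sum = 256800 μs.
End-to-end = 271000 μs.

271000 μs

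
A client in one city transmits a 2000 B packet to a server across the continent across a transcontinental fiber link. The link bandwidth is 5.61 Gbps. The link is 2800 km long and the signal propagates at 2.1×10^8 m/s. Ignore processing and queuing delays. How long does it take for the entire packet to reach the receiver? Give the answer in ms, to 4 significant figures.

L = 2000 × 8 = 16000 bits.
Transmission delay = L/R = 16000 / 5610000000 = 0.00285205 ms.
Propagation delay = d/s = 2800000 m / 210000000 m/s = 13.3333 ms.
Total = 13.34 ms.

13.34 ms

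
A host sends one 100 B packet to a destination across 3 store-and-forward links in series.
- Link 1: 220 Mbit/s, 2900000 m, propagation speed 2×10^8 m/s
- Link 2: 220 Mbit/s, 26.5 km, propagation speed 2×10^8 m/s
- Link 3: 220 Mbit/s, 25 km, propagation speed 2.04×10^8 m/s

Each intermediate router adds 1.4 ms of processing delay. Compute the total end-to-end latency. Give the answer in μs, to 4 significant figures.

L = 100 × 8 = 800 bits.
Transmission delay per hop = L/R = 800/220000000 = 3.63636 μs; 3 hops → 10.9091 μs.
Propagation delays (d/s per hop): 14500, 132.5, 122.549 μs; sum = 14755 μs.
Processing at 2 router(s): 2 × 1.4 ms = 2800 μs.
End-to-end = 17570 μs.

17570 μs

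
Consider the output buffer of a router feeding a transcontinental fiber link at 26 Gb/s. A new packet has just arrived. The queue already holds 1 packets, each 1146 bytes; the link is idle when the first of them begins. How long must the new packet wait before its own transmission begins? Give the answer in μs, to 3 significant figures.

Each queued packet: L/R = 9168/26000000000 = 0.352615 μs.
1 queued → 0.352615 μs.
Queuing delay = 0.353 μs.

0.353 μs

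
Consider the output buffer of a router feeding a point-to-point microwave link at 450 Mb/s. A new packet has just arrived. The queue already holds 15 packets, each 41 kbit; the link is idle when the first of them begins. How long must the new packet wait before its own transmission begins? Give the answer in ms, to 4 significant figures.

Each queued packet: L/R = 41000/450000000 = 0.0911111 ms.
15 queued → 1.36667 ms.
Queuing delay = 1.367 ms.

1.367 ms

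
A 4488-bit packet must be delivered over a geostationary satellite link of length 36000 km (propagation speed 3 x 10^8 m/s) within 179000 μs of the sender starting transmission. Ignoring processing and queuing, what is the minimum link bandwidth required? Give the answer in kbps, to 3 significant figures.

Propagation delay = 36000000 / 300000000 = 120000 μs.
Transmission budget = 179000 − 120000 = 59000 μs.
R ≥ L / t_tx = 4488 bits / 0.059 s = 76.1 kbps.

76.1 kbps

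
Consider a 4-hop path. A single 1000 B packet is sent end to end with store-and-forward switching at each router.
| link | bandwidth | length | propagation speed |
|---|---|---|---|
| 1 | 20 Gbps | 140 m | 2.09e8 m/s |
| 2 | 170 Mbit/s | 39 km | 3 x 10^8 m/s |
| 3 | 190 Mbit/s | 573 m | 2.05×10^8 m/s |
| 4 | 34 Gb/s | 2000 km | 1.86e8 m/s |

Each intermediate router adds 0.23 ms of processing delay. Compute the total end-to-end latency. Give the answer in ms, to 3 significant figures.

11.7 ms

L = 1000 × 8 = 8000 bits.
Transmission delays (L/R per hop): 0.0004, 0.0470588, 0.0421053, 0.000235294 ms; sum = 0.0897994 ms.
Propagation delays (d/s per hop): 0.000669856, 0.13, 0.00279512, 10.7527 ms; sum = 10.8862 ms.
Processing at 3 router(s): 3 × 0.23 ms = 0.69 ms.
End-to-end = 11.7 ms.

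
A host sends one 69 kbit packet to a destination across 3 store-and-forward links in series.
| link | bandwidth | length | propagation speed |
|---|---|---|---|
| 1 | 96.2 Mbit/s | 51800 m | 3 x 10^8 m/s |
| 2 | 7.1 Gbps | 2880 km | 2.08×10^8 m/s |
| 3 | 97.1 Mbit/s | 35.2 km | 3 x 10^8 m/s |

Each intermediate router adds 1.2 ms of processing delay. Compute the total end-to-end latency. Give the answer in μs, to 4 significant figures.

17970 μs

L = 69000 bits.
Transmission delays (L/R per hop): 717.256, 9.71831, 710.608 μs; sum = 1437.58 μs.
Propagation delays (d/s per hop): 172.667, 13846.2, 117.333 μs; sum = 14136.2 μs.
Processing at 2 router(s): 2 × 1.2 ms = 2400 μs.
End-to-end = 17970 μs.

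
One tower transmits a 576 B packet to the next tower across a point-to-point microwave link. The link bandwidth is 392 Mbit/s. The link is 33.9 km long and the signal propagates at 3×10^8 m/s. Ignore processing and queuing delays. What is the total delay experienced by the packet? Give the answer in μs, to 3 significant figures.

125 μs

L = 576 × 8 = 4608 bits.
Transmission delay = L/R = 4608 / 392000000 = 11.7551 μs.
Propagation delay = d/s = 33900 m / 300000000 m/s = 113 μs.
Total = 125 μs.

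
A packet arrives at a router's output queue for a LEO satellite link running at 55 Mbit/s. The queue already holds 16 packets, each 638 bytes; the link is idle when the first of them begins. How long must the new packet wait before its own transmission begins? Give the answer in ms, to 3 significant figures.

Each queued packet: L/R = 5104/55000000 = 0.0928 ms.
16 queued → 1.4848 ms.
Queuing delay = 1.48 ms.

1.48 ms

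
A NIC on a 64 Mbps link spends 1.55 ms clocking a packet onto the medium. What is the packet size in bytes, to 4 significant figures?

12400 bytes

L = R × t_tx = 64000000 b/s × 0.00155 s = 99200 bits.
In bytes: 99200 / 8 = 12400 bytes.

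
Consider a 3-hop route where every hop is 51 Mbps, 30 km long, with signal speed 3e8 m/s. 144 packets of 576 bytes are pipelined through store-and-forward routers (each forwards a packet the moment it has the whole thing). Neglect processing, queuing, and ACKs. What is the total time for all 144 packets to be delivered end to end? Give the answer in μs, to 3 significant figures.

13500 μs

Per-hop transmission t_tx = L/R = 4608/51000000 = 90.3529 μs.
Per-hop propagation t_prop = 30000/300000000 = 100 μs.
Pipeline fill: first packet needs 3·t_tx to clear all hops; remaining 143 packets each add one t_tx.
Total = (3+144-1)·t_tx + 3·t_prop = 146·90.3529 + 3·100 = 13500 μs.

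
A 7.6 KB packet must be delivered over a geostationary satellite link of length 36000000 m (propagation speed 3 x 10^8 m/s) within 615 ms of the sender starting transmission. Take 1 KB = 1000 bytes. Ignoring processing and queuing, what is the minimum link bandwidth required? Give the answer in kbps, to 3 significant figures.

L = 60800 bits.
Propagation delay = 36000000 / 300000000 = 120 ms.
Transmission budget = 615 − 120 = 495 ms.
R ≥ L / t_tx = 60800 bits / 0.495 s = 123 kbps.

123 kbps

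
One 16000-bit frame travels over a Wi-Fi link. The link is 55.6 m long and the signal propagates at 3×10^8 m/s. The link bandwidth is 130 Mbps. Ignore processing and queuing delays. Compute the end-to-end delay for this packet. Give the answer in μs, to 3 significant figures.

123 μs

Transmission delay = L/R = 16000 / 130000000 = 123.077 μs.
Propagation delay = d/s = 55.6 m / 300000000 m/s = 0.185333 μs.
Total = 123 μs.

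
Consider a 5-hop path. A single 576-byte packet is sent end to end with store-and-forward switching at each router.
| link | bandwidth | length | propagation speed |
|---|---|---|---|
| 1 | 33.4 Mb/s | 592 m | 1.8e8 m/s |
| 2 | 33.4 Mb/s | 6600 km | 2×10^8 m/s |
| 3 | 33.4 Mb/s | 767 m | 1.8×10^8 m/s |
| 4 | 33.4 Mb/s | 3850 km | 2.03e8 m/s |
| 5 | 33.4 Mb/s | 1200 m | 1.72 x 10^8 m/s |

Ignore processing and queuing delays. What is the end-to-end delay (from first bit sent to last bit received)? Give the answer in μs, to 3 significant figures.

52700 μs

L = 576 × 8 = 4608 bits.
Transmission delay per hop = L/R = 4608/33400000 = 137.964 μs; 5 hops → 689.82 μs.
Propagation delays (d/s per hop): 3.28889, 33000, 4.26111, 18965.5, 6.97674 μs; sum = 51980 μs.
End-to-end = 52700 μs.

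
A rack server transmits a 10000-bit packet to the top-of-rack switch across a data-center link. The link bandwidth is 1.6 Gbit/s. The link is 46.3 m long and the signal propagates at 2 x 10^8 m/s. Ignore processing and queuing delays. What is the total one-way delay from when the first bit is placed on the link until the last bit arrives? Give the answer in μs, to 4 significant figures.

Transmission delay = L/R = 10000 / 1600000000 = 6.25 μs.
Propagation delay = d/s = 46.3 m / 200000000 m/s = 0.2315 μs.
Total = 6.482 μs.

6.482 μs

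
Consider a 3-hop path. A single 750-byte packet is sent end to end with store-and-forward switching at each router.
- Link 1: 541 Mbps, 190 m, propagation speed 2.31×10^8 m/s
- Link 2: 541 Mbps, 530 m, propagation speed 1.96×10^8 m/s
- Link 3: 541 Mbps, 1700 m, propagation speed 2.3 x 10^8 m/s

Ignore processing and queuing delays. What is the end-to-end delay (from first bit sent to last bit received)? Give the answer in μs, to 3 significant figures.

44.2 μs

L = 750 × 8 = 6000 bits.
Transmission delay per hop = L/R = 6000/541000000 = 11.0906 μs; 3 hops → 33.2717 μs.
Propagation delays (d/s per hop): 0.822511, 2.70408, 7.3913 μs; sum = 10.9179 μs.
End-to-end = 44.2 μs.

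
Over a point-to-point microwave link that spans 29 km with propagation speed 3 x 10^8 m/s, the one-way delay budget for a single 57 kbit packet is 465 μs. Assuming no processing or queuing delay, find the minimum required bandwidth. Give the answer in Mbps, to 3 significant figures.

Propagation delay = 29000 / 300000000 = 96.6667 μs.
Transmission budget = 465 − 96.6667 = 368.333 μs.
R ≥ L / t_tx = 57000 bits / 0.000368333 s = 155 Mbps.

155 Mbps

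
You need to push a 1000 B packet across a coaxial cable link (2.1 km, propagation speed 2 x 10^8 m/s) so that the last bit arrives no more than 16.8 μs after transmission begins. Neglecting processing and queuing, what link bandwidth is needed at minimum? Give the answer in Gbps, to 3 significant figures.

L = 8000 bits.
Propagation delay = 2100 / 200000000 = 10.5 μs.
Transmission budget = 16.8 − 10.5 = 6.3 μs.
R ≥ L / t_tx = 8000 bits / 6.3e-06 s = 1.27 Gbps.

1.27 Gbps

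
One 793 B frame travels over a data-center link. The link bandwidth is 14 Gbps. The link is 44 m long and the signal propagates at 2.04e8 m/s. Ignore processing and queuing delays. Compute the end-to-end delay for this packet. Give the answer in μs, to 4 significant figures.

0.6688 μs

L = 793 × 8 = 6344 bits.
Transmission delay = L/R = 6344 / 14000000000 = 0.453143 μs.
Propagation delay = d/s = 44 m / 204000000 m/s = 0.215686 μs.
Total = 0.6688 μs.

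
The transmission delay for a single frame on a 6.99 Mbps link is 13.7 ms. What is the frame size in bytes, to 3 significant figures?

12000 bytes

L = R × t_tx = 6990000 b/s × 0.0137 s = 95763 bits.
In bytes: 95763 / 8 = 12000 bytes.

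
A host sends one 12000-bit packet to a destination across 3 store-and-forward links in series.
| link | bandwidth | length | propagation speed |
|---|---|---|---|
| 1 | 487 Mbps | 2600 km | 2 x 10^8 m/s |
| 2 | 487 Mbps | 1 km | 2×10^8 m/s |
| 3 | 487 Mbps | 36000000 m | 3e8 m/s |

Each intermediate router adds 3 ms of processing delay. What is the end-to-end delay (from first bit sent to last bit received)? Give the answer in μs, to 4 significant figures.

Transmission delay per hop = L/R = 12000/487000000 = 24.6407 μs; 3 hops → 73.922 μs.
Propagation delays (d/s per hop): 13000, 5, 120000 μs; sum = 133005 μs.
Processing at 2 router(s): 2 × 3 ms = 6000 μs.
End-to-end = 139100 μs.

139100 μs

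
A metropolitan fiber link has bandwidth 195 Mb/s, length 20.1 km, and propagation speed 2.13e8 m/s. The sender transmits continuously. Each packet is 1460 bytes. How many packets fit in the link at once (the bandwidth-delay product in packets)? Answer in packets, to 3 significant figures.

Propagation delay = 20100 / 213000000 = 9.43662e-05 s.
BDP = R × t_prop = 195000000 × 9.43662e-05 = 18401.4 bits.
In packets of 11680 bits: 1.58 packets.

1.58 packets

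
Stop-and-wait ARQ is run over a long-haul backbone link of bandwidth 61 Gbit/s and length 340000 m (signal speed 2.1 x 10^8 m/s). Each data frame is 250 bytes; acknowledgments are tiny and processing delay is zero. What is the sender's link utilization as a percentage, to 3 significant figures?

0.00101 %

t_tx = L/R = 2000/61000000000 = 3.27869e-08 s.
t_prop = 340000/210000000 = 0.00161905 s; RTT = 0.0032381 s.
Cycle = t_tx + RTT = 0.00323813 s.
Utilization = t_tx / cycle = 3.27869e-08/0.00323813 = 0.00101 %.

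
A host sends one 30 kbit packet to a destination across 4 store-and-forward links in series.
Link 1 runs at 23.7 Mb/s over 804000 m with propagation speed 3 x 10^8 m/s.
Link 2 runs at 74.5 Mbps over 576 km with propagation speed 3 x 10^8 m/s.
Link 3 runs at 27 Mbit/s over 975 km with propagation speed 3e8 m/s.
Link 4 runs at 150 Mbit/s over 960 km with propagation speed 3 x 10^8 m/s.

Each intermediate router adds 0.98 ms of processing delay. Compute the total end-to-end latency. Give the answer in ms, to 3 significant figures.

L = 30000 bits.
Transmission delays (L/R per hop): 1.26582, 0.402685, 1.11111, 0.2 ms; sum = 2.97962 ms.
Propagation delays (d/s per hop): 2.68, 1.92, 3.25, 3.2 ms; sum = 11.05 ms.
Processing at 3 router(s): 3 × 0.98 ms = 2.94 ms.
End-to-end = 17.0 ms.

17.0 ms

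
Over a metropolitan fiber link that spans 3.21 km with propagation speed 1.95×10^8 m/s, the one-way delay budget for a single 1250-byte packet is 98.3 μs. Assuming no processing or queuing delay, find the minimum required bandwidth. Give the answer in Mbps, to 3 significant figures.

L = 10000 bits.
Propagation delay = 3210 / 195000000 = 16.4615 μs.
Transmission budget = 98.3 − 16.4615 = 81.8385 μs.
R ≥ L / t_tx = 10000 bits / 8.18385e-05 s = 122 Mbps.

122 Mbps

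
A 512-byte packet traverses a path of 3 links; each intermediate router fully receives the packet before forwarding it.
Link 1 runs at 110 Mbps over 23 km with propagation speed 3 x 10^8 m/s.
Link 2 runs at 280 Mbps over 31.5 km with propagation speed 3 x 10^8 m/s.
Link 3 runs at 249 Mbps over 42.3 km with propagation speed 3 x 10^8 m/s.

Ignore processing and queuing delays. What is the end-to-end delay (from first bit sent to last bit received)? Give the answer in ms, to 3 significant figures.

0.391 ms

L = 512 × 8 = 4096 bits.
Transmission delays (L/R per hop): 0.0372364, 0.0146286, 0.0164498 ms; sum = 0.0683147 ms.
Propagation delays (d/s per hop): 0.0766667, 0.105, 0.141 ms; sum = 0.322667 ms.
End-to-end = 0.391 ms.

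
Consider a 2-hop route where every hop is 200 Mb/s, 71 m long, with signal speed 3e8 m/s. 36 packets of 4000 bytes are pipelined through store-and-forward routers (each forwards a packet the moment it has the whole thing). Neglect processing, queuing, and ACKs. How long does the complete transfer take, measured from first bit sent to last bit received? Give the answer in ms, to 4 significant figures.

Per-hop transmission t_tx = L/R = 32000/200000000 = 0.16 ms.
Per-hop propagation t_prop = 71/300000000 = 0.000236667 ms.
Pipeline fill: first packet needs 2·t_tx to clear all hops; remaining 35 packets each add one t_tx.
Total = (2+36-1)·t_tx + 2·t_prop = 37·0.16 + 2·0.000236667 = 5.920 ms.

5.920 ms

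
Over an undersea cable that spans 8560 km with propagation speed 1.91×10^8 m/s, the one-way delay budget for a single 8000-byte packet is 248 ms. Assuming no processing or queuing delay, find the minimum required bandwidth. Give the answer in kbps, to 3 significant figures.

315 kbps

L = 64000 bits.
Propagation delay = 8560000 / 191000000 = 44.8168 ms.
Transmission budget = 248 − 44.8168 = 203.183 ms.
R ≥ L / t_tx = 64000 bits / 0.203183 s = 315 kbps.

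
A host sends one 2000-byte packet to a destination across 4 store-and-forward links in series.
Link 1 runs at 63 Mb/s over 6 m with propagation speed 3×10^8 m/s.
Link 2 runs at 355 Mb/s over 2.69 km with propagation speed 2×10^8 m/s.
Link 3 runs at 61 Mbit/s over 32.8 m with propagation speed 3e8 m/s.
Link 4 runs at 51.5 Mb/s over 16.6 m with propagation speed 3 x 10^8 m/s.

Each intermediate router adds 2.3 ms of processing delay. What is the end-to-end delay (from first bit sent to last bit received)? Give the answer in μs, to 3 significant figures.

7790 μs

L = 2000 × 8 = 16000 bits.
Transmission delays (L/R per hop): 253.968, 45.0704, 262.295, 310.68 μs; sum = 872.013 μs.
Propagation delays (d/s per hop): 0.02, 13.45, 0.109333, 0.0553333 μs; sum = 13.6347 μs.
Processing at 3 router(s): 3 × 2.3 ms = 6900 μs.
End-to-end = 7790 μs.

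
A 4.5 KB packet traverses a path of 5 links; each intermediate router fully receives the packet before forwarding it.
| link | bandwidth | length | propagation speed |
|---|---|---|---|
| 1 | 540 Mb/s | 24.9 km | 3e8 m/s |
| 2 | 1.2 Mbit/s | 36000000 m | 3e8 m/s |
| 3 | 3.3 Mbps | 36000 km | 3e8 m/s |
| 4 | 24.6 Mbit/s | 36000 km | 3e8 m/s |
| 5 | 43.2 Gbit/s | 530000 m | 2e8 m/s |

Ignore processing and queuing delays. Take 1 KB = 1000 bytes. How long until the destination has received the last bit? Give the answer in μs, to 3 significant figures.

405000 μs

L = 36000 bits.
Transmission delays (L/R per hop): 66.6667, 30000, 10909.1, 1463.41, 0.833333 μs; sum = 42440 μs.
Propagation delays (d/s per hop): 83, 120000, 120000, 120000, 2650 μs; sum = 362733 μs.
End-to-end = 405000 μs.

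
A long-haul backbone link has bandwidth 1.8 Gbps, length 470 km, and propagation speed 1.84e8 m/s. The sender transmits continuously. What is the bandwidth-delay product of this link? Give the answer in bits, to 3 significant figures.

Propagation delay = 470000 / 184000000 = 0.00255435 s.
BDP = R × t_prop = 1800000000 × 0.00255435 = 4597830 bits.

4600000 bits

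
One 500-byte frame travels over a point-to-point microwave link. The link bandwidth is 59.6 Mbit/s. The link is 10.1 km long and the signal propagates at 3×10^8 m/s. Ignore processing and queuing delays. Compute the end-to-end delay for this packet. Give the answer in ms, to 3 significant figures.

0.101 ms

L = 500 × 8 = 4000 bits.
Transmission delay = L/R = 4000 / 59600000 = 0.0671141 ms.
Propagation delay = d/s = 10100 m / 300000000 m/s = 0.0336667 ms.
Total = 0.101 ms.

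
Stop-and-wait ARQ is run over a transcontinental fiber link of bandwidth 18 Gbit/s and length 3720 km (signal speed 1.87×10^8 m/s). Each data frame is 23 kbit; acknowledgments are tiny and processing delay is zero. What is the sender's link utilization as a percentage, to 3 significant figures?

0.00321 %

t_tx = L/R = 23000/18000000000 = 1.27778e-06 s.
t_prop = 3720000/187000000 = 0.019893 s; RTT = 0.0397861 s.
Cycle = t_tx + RTT = 0.0397874 s.
Utilization = t_tx / cycle = 1.27778e-06/0.0397874 = 0.00321 %.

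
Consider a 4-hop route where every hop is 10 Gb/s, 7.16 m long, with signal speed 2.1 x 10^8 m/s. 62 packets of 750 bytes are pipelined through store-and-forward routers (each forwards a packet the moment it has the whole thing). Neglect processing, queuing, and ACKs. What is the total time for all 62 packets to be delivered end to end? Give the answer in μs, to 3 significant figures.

39.1 μs

Per-hop transmission t_tx = L/R = 6000/10000000000 = 0.6 μs.
Per-hop propagation t_prop = 7.16/210000000 = 0.0340952 μs.
Pipeline fill: first packet needs 4·t_tx to clear all hops; remaining 61 packets each add one t_tx.
Total = (4+62-1)·t_tx + 4·t_prop = 65·0.6 + 4·0.0340952 = 39.1 μs.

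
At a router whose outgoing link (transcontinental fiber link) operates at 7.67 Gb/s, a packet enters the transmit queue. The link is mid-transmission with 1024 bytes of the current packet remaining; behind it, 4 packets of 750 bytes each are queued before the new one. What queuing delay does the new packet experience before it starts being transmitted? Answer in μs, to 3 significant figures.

Each queued packet: L/R = 6000/7670000000 = 0.782269 μs.
4 queued → 3.12907 μs.
Plus remaining 8192 bits of current packet: 1.06806 μs.
Queuing delay = 4.20 μs.

4.20 μs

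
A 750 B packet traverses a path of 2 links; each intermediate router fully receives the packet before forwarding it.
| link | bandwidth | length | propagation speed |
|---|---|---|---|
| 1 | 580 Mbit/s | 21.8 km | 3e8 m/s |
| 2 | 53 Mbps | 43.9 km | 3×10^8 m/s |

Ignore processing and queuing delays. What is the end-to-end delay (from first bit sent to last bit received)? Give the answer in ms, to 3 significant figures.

0.343 ms

L = 750 × 8 = 6000 bits.
Transmission delays (L/R per hop): 0.0103448, 0.113208 ms; sum = 0.123552 ms.
Propagation delays (d/s per hop): 0.0726667, 0.146333 ms; sum = 0.219 ms.
End-to-end = 0.343 ms.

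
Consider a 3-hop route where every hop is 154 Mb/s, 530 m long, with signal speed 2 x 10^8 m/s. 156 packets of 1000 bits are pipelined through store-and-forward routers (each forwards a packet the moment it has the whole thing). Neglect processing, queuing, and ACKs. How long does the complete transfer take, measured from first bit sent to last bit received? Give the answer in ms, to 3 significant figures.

1.03 ms

Per-hop transmission t_tx = L/R = 1000/154000000 = 0.00649351 ms.
Per-hop propagation t_prop = 530/200000000 = 0.00265 ms.
Pipeline fill: first packet needs 3·t_tx to clear all hops; remaining 155 packets each add one t_tx.
Total = (3+156-1)·t_tx + 3·t_prop = 158·0.00649351 + 3·0.00265 = 1.03 ms.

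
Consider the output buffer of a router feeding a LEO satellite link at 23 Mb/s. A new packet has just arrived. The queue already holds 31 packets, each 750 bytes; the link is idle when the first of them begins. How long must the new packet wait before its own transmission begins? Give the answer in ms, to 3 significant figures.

Each queued packet: L/R = 6000/23000000 = 0.26087 ms.
31 queued → 8.08696 ms.
Queuing delay = 8.09 ms.

8.09 ms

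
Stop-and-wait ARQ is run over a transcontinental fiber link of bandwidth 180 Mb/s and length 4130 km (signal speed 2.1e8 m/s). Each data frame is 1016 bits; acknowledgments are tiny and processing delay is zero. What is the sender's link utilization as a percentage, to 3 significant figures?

t_tx = L/R = 1016/180000000 = 5.64444e-06 s.
t_prop = 4130000/210000000 = 0.0196667 s; RTT = 0.0393333 s.
Cycle = t_tx + RTT = 0.039339 s.
Utilization = t_tx / cycle = 5.64444e-06/0.039339 = 0.0143 %.

0.0143 %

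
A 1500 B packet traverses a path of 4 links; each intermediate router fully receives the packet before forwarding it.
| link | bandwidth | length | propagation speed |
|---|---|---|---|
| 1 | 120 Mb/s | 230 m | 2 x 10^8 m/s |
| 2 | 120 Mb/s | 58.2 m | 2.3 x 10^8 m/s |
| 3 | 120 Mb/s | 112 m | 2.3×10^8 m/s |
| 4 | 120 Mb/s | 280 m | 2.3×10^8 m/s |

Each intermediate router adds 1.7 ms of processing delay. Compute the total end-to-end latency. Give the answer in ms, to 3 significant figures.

5.50 ms

L = 1500 × 8 = 12000 bits.
Transmission delay per hop = L/R = 12000/120000000 = 0.1 ms; 4 hops → 0.4 ms.
Propagation delays (d/s per hop): 0.00115, 0.000253043, 0.000486957, 0.00121739 ms; sum = 0.00310739 ms.
Processing at 3 router(s): 3 × 1.7 ms = 5.1 ms.
End-to-end = 5.50 ms.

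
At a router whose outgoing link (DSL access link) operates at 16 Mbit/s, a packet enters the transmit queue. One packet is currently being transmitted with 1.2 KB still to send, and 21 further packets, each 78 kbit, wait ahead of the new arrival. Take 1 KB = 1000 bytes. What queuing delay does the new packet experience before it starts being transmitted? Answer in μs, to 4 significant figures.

103000 μs

Each queued packet: L/R = 78000/16000000 = 4875 μs.
21 queued → 102375 μs.
Plus remaining 9600 bits of current packet: 600 μs.
Queuing delay = 103000 μs.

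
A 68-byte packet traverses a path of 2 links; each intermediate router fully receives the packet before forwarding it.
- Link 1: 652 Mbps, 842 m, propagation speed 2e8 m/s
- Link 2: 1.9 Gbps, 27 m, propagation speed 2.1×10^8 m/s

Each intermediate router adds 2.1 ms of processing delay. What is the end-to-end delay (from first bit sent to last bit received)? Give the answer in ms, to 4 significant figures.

2.105 ms

L = 68 × 8 = 544 bits.
Transmission delays (L/R per hop): 0.000834356, 0.000286316 ms; sum = 0.00112067 ms.
Propagation delays (d/s per hop): 0.00421, 0.000128571 ms; sum = 0.00433857 ms.
Processing at 1 router(s): 1 × 2.1 ms = 2.1 ms.
End-to-end = 2.105 ms.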